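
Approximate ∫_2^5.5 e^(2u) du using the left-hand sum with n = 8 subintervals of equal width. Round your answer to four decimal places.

Δu = (5.5 − 2)/8 = 0.4375.
Left endpoints: 2, 2.4375, 2.875, 3.3125, 3.75, 4.1875, 4.625, 5.0625.
f(2) ≈ 54.5982, f(2.4375) ≈ 130.9742, f(2.875) ≈ 314.1907, f(3.3125) ≈ 753.7042, f(3.75) ≈ 1808.0424, f(4.1875) ≈ 4337.2683, f(4.625) ≈ 10404.5657, f(5.0625) ≈ 24959.2556.
Sum = Δu · [f(2) + f(2.4375) + f(2.875) + ...].
Sum ≈ 18708.6372.

18708.6372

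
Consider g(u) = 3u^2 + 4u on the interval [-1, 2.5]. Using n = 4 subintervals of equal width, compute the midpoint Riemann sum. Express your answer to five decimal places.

26.45508

Δu = (2.5 − (-1))/4 = 0.875.
Midpoints: -0.5625, 0.3125, 1.1875, 2.0625.
g(-0.5625) = -1.30078125, g(0.3125) = 1.54296875, g(1.1875) = 8.98046875, g(2.0625) = 21.01171875.
Sum = Δu · [g(-0.5625) + g(0.3125) + g(1.1875) + g(2.0625)].
Sum ≈ 26.45508.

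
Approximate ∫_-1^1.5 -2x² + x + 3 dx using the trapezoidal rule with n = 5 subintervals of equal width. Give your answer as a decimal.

5

Δx = (1.5 − (-1))/5 = 0.5.
f(-1) = 0, f(-0.5) = 2, f(0) = 3, f(0.5) = 3, f(1) = 2, f(1.5) = 0.
T_5 = (Δx/2)·[f(x_0) + 2f(x_1) + ... + 2f(x_{4}) + f(x_5)].
Sum = 5.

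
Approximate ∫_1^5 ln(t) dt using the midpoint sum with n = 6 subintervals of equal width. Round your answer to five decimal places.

4.06158

Δt = (5 − 1)/6 = 2/3.
Midpoints: 4/3, 2, 8/3, 10/3, 4, 14/3.
f(4/3) ≈ 0.28768, f(2) ≈ 0.69315, f(8/3) ≈ 0.98083, f(10/3) ≈ 1.20397, f(4) ≈ 1.38629, f(14/3) ≈ 1.54045.
Sum = Δt · [f(4/3) + f(2) + f(8/3) + ...].
Sum ≈ 4.06158.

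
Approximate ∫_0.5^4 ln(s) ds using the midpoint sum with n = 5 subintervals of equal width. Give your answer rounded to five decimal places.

Δs = (4 − 0.5)/5 = 0.7.
Midpoints: 0.85, 1.55, 2.25, 2.95, 3.65.
f(0.85) ≈ -0.16252, f(1.55) ≈ 0.43825, f(2.25) ≈ 0.81093, f(2.95) ≈ 1.08181, f(3.65) ≈ 1.29473.
Sum = Δs · [f(0.85) + f(1.55) + f(2.25) + f(2.95) + f(3.65)].
Sum ≈ 2.42424.

2.42424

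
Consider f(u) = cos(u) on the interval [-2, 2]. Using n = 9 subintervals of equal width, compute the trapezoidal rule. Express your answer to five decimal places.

1.78856

Δu = (2 − (-2))/9 = 4/9.
f(-2) ≈ -0.41615, f(-14/9) ≈ 0.01524, f(-10/9) ≈ 0.44367, f(-2/3) ≈ 0.78589, f(-2/9) ≈ 0.97541, f(2/9) ≈ 0.97541, f(2/3) ≈ 0.78589, f(10/9) ≈ 0.44367, f(14/9) ≈ 0.01524, f(2) ≈ -0.41615.
T_9 = (Δu/2)·[f(u_0) + 2f(u_1) + ... + 2f(u_{8}) + f(u_9)].
Sum ≈ 1.78856.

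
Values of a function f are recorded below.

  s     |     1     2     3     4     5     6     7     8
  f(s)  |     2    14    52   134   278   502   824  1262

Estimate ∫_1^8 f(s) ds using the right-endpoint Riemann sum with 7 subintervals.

3066

Δs = 1.
Sum = 1·[14 + 52 + 134 + 278 + 502 + 824 + 1262] = 3066.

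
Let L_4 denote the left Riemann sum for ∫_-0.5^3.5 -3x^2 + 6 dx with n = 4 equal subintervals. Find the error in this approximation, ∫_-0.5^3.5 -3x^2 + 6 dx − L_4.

-16

Exact integral: ∫_-0.5^3.5 f(x) dx = -19.
L_4 = -3.
Error = -19 − (-3) = -16.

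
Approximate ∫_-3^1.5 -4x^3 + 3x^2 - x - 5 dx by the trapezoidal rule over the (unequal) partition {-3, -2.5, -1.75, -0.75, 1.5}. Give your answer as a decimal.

90.09375

Subinterval widths: 0.5, 0.75, 1, 2.25.
f(-3) = 133, f(-2.5) = 78.75, f(-1.75) = 27.375, f(-0.75) = -0.875, f(1.5) = -13.25.
On each subinterval the trapezoid contributes (Δx_i/2)·[f(x_{i-1}) + f(x_i)].
Sum = 90.09375.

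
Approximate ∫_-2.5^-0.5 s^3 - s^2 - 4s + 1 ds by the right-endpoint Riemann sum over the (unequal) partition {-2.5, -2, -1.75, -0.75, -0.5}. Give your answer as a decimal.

2.06640625

Subinterval widths: 0.5, 0.25, 1, 0.25.
Right endpoints: -2, -1.75, -0.75, -0.5.
f(-2) = -3, f(-1.75) = -0.421875, f(-0.75) = 3.015625, f(-0.5) = 2.625.
Sum = Σ Δs_i · f(s_i).
Sum = 2.06640625.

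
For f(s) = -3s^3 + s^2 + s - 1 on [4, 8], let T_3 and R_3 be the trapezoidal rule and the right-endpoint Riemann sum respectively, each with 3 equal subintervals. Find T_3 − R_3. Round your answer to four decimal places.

861.3333

T_3 ≈ -2773.481481.
R_3 ≈ -3634.814815.
T_3 − R_3 ≈ 861.3333.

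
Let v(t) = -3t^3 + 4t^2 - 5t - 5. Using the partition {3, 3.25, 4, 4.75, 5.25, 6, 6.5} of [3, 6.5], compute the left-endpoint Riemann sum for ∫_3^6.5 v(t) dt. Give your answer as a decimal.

-858.328125

Subinterval widths: 0.25, 0.75, 0.75, 0.5, 0.75, 0.5.
Left endpoints: 3, 3.25, 4, 4.75, 5.25, 6.
v(3) = -65, v(3.25) = -81.984375, v(4) = -153, v(4.75) = -260.015625, v(5.25) = -355.109375, v(6) = -539.
Sum = Σ Δt_i · v(t_i).
Sum = -858.328125.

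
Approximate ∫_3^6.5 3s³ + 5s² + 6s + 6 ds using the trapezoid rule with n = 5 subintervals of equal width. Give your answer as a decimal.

Δs = (6.5 − 3)/5 = 0.7.
f(3) = 150, f(3.7) = 248.609, f(4.4) = 384.752, f(5.1) = 564.603, f(5.8) = 794.336, f(6.5) = 1080.125.
T_5 = (Δs/2)·[f(s_0) + 2f(s_1) + ... + 2f(s_{4}) + f(s_5)].
Sum = 1825.15375.

1825.15375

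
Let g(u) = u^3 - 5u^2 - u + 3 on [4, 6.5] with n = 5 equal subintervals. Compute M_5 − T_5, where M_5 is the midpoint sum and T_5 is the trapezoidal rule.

-1.6796875

M_5 = 25.0390625.
T_5 = 26.71875.
M_5 − T_5 = -1.6796875.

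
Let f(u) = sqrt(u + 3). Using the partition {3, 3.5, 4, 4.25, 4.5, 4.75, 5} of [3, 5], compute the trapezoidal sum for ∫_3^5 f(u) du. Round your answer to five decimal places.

Subinterval widths: 0.5, 0.5, 0.25, 0.25, 0.25, 0.25.
f(3) ≈ 2.44949, f(3.5) ≈ 2.54951, f(4) ≈ 2.64575, f(4.25) ≈ 2.69258, f(4.5) ≈ 2.73861, f(4.75) ≈ 2.78388, f(5) ≈ 2.82843.
On each subinterval the trapezoid contributes (Δu_i/2)·[f(u_{i-1}) + f(u_i)].
Sum ≈ 5.28661.

5.28661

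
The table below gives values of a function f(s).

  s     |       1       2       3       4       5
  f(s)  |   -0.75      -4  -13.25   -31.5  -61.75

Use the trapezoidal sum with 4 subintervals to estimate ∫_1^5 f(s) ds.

Δs = 1.
T_4 = (1/2)·[(-0.75) + 2·(-4) + 2·(-13.25) + 2·(-31.5) + (-61.75)] = -80.

-80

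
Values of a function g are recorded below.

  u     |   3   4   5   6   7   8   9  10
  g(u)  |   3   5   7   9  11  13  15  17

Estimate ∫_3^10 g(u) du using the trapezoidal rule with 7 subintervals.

Δu = 1.
T_7 = (1/2)·[3 + 2·5 + 2·7 + 2·9 + 2·11 + 2·13 + 2·15 + 17] = 70.

70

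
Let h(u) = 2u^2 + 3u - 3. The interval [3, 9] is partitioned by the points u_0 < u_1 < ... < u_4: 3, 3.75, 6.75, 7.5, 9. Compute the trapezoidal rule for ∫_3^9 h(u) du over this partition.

568.40625

Subinterval widths: 0.75, 3, 0.75, 1.5.
h(3) = 24, h(3.75) = 36.375, h(6.75) = 108.375, h(7.5) = 132, h(9) = 186.
On each subinterval the trapezoid contributes (Δu_i/2)·[h(u_{i-1}) + h(u_i)].
Sum = 568.40625.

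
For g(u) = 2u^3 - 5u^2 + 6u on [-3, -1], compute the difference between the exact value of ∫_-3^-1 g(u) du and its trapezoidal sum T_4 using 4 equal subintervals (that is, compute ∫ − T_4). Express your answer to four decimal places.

Exact integral: ∫_-3^-1 g(u) du ≈ -107.333333.
T_4 = -108.75.
Error ≈ -107.333333 − (-108.75) ≈ 1.4167.

1.4167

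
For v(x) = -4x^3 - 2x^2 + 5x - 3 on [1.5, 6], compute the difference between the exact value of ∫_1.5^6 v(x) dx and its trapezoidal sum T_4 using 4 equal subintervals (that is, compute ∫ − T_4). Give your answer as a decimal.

Exact integral: ∫_1.5^6 v(x) dx = -1361.8125.
T_4 = -1406.42578125.
Error = -1361.8125 − (-1406.42578125) = 44.61328125.

44.61328125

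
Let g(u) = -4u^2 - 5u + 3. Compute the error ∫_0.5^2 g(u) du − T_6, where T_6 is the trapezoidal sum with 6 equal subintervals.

Exact integral: ∫_0.5^2 g(u) du = -15.375.
T_6 = -15.4375.
Error = -15.375 − (-15.4375) = 0.0625.

0.0625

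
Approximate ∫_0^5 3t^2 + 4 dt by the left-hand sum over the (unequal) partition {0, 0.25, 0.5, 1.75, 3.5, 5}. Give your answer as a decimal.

Subinterval widths: 0.25, 0.25, 1.25, 1.75, 1.5.
Left endpoints: 0, 0.25, 0.5, 1.75, 3.5.
f(0) = 4, f(0.25) = 4.1875, f(0.5) = 4.75, f(1.75) = 13.1875, f(3.5) = 40.75.
Sum = Σ Δt_i · f(t_i).
Sum = 92.1875.

92.1875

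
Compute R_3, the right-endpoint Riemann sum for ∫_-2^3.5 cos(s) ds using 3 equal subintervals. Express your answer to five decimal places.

Δs = (3.5 − (-2))/3 = 11/6.
Right endpoints: -1/6, 5/3, 3.5.
f(-1/6) ≈ 0.98614, f(5/3) ≈ -0.09572, f(3.5) ≈ -0.93646.
Sum = Δs · [f(-1/6) + f(5/3) + f(3.5)].
Sum ≈ -0.08440.

-0.08440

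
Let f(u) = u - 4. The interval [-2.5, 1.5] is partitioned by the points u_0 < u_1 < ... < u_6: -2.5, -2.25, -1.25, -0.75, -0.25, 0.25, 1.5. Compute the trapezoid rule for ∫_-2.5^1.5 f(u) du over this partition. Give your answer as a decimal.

-18

Subinterval widths: 0.25, 1, 0.5, 0.5, 0.5, 1.25.
f(-2.5) = -6.5, f(-2.25) = -6.25, f(-1.25) = -5.25, f(-0.75) = -4.75, f(-0.25) = -4.25, f(0.25) = -3.75, f(1.5) = -2.5.
On each subinterval the trapezoid contributes (Δu_i/2)·[f(u_{i-1}) + f(u_i)].
Sum = -18.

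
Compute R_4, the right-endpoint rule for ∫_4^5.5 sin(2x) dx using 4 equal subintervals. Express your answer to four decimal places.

Δx = (5.5 − 4)/4 = 0.375.
Right endpoints: 4.375, 4.75, 5.125, 5.5.
f(4.375) ≈ 0.6247, f(4.75) ≈ -0.0752, f(5.125) ≈ -0.7347, f(5.5) ≈ -1.0000.
Sum = Δx · [f(4.375) + f(4.75) + f(5.125) + f(5.5)].
Sum ≈ -0.4444.

-0.4444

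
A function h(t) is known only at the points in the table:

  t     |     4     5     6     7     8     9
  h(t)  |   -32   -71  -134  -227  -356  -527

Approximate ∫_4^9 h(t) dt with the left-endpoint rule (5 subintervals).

-820

Δt = 1.
Sum = 1·[(-32) + (-71) + (-134) + (-227) + (-356)] = -820.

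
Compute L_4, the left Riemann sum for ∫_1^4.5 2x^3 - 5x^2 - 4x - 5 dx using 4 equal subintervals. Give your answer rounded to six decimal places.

Δx = (4.5 − 1)/4 = 0.875.
Left endpoints: 1, 1.875, 2.75, 3.625.
f(1) = -12, f(1.875) = -16.89453125, f(2.75) = -12.21875, f(3.625) = 10.06640625.
Sum = Δx · [f(1) + f(1.875) + f(2.75) + f(3.625)].
Sum ≈ -27.166016.

-27.166016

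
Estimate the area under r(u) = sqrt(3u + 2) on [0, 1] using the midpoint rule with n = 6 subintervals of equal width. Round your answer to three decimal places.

1.856

Δu = (1 − 0)/6 = 1/6.
Midpoints: 1/12, 0.25, 5/12, 7/12, 0.75, 11/12.
r(1/12) ≈ 1.500, r(0.25) ≈ 1.658, r(5/12) ≈ 1.803, r(7/12) ≈ 1.936, r(0.75) ≈ 2.062, r(11/12) ≈ 2.179.
Sum = Δu · [r(1/12) + r(0.25) + r(5/12) + ...].
Sum ≈ 1.856.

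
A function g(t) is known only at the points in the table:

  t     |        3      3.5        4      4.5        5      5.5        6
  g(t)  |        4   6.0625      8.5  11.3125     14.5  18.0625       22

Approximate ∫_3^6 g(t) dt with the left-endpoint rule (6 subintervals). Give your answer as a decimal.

31.21875

Δt = 0.5.
Sum = 0.5·[4 + 6.0625 + 8.5 + 11.3125 + 14.5 + 18.0625] = 31.21875.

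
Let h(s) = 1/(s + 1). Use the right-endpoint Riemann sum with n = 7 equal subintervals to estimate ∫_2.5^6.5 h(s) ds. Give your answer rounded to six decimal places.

Δs = (6.5 − 2.5)/7 = 4/7.
Right endpoints: 43/14, 51/14, 59/14, 67/14, 75/14, 83/14, 6.5.
h(43/14) = 14/57, h(51/14) = 14/65, h(59/14) = 14/73, h(67/14) = 14/81, h(75/14) = 14/89, h(83/14) = 14/97, h(6.5) = 2/15.
Sum = Δs · [h(43/14) + h(51/14) + h(59/14) + ...].
Sum ≈ 0.720335.

0.720335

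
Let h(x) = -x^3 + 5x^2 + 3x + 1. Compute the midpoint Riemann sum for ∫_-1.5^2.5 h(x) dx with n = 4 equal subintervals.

32

Δx = (2.5 − (-1.5))/4 = 1.
Midpoints: -1, 0, 1, 2.
h(-1) = 4, h(0) = 1, h(1) = 8, h(2) = 19.
Sum = Δx · [h(-1) + h(0) + h(1) + h(2)].
Sum = 32.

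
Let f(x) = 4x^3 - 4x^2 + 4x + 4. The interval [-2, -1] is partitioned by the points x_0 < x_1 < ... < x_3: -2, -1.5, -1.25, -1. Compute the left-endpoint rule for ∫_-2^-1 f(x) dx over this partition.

Subinterval widths: 0.5, 0.25, 0.25.
Left endpoints: -2, -1.5, -1.25.
f(-2) = -52, f(-1.5) = -24.5, f(-1.25) = -15.0625.
Sum = Σ Δx_i · f(x_i).
Sum = -35.890625.

-35.890625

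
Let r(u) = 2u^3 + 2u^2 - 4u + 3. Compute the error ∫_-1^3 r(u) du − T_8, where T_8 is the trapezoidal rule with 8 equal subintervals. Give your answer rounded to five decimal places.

-1.33333

Exact integral: ∫_-1^3 r(u) du ≈ 54.6666667.
T_8 = 56.
Error ≈ 54.6666667 − 56 ≈ -1.33333.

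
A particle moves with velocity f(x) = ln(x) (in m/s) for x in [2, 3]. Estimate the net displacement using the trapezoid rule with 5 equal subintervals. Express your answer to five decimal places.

Δx = (3 − 2)/5 = 0.2.
f(2) ≈ 0.69315, f(2.2) ≈ 0.78846, f(2.4) ≈ 0.87547, f(2.6) ≈ 0.95551, f(2.8) ≈ 1.02962, f(3) ≈ 1.09861.
T_5 = (Δx/2)·[f(x_0) + 2f(x_1) + ... + 2f(x_{4}) + f(x_5)].
Sum ≈ 0.90899.

0.90899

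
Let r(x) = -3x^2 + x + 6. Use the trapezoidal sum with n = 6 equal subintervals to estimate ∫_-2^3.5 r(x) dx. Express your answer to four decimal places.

Δx = (3.5 − (-2))/6 = 11/12.
r(-2) = -8, r(-13/12) = 67/48, r(-1/6) = 5.75, r(0.75) = 5.0625, r(5/3) = -2/3, r(31/12) = -11.4375, r(3.5) = -27.25.
T_6 = (Δx/2)·[r(x_0) + 2r(x_1) + ... + 2r(x_{5}) + r(x_6)].
Sum ≈ -16.0608.

-16.0608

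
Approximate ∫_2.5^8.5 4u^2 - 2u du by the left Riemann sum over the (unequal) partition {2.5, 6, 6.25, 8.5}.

Subinterval widths: 3.5, 0.25, 2.25.
Left endpoints: 2.5, 6, 6.25.
f(2.5) = 20, f(6) = 132, f(6.25) = 143.75.
Sum = Σ Δu_i · f(u_i).
Sum = 426.4375.

426.4375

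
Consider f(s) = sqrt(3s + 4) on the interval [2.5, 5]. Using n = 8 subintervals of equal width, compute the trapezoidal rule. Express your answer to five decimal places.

Δs = (5 − 2.5)/8 = 0.3125.
f(2.5) ≈ 3.39116, f(2.8125) ≈ 3.52668, f(3.125) ≈ 3.65718, f(3.4375) ≈ 3.78319, f(3.75) ≈ 3.90512, f(4.0625) ≈ 4.02337, f(4.375) ≈ 4.13824, f(4.6875) ≈ 4.25000, f(5) ≈ 4.35890.
T_8 = (Δs/2)·[f(s_0) + 2f(s_1) + ... + 2f(s_{7}) + f(s_8)].
Sum ≈ 9.73713.

9.73713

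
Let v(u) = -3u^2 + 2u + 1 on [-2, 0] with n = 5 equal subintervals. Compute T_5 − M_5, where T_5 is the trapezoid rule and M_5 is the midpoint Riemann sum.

T_5 = -10.16.
M_5 = -9.92.
T_5 − M_5 = -0.24.

-0.24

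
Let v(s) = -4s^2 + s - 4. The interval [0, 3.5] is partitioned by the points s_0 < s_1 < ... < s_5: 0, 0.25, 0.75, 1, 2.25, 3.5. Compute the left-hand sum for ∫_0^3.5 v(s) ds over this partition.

Subinterval widths: 0.25, 0.5, 0.25, 1.25, 1.25.
Left endpoints: 0, 0.25, 0.75, 1, 2.25.
v(0) = -4, v(0.25) = -4, v(0.75) = -5.5, v(1) = -7, v(2.25) = -22.
Sum = Σ Δs_i · v(s_i).
Sum = -40.625.

-40.625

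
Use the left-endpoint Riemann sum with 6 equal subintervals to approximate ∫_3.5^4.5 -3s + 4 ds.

-7.75

Δs = (4.5 − 3.5)/6 = 1/6.
Left endpoints: 3.5, 11/3, 23/6, 4, 25/6, 13/3.
f(3.5) = -6.5, f(11/3) = -7, f(23/6) = -7.5, f(4) = -8, f(25/6) = -8.5, f(13/3) = -9.
Sum = Δs · [f(3.5) + f(11/3) + f(23/6) + ...].
Sum = -7.75.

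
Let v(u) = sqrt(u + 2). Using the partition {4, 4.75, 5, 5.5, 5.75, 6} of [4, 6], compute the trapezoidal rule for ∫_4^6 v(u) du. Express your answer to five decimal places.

5.28626

Subinterval widths: 0.75, 0.25, 0.5, 0.25, 0.25.
v(4) ≈ 2.44949, v(4.75) ≈ 2.59808, v(5) ≈ 2.64575, v(5.5) ≈ 2.73861, v(5.75) ≈ 2.78388, v(6) ≈ 2.82843.
On each subinterval the trapezoid contributes (Δu_i/2)·[v(u_{i-1}) + v(u_i)].
Sum ≈ 5.28626.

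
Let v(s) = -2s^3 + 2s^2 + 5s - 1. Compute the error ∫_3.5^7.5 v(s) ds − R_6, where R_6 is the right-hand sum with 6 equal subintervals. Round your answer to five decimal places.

225.85185

Exact integral: ∫_3.5^7.5 v(s) ds ≈ -1148.3333333.
R_6 ≈ -1374.1851852.
Error ≈ -1148.3333333 − (-1374.1851852) ≈ 225.85185.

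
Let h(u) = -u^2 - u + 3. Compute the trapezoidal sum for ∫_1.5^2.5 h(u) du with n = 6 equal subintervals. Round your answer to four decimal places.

-3.0880

Δu = (2.5 − 1.5)/6 = 1/6.
h(1.5) = -0.75, h(5/3) = -13/9, h(11/6) = -79/36, h(2) = -3, h(13/6) = -139/36, h(7/3) = -43/9, h(2.5) = -5.75.
T_6 = (Δu/2)·[h(u_0) + 2h(u_1) + ... + 2h(u_{5}) + h(u_6)].
Sum ≈ -3.0880.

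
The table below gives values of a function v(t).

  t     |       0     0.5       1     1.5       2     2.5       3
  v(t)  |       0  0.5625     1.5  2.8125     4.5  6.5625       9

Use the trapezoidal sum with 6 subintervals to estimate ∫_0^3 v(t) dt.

Δt = 0.5.
T_6 = (0.5/2)·[0 + 2·0.5625 + 2·1.5 + 2·2.8125 + 2·4.5 + 2·6.5625 + 9] = 10.21875.

10.21875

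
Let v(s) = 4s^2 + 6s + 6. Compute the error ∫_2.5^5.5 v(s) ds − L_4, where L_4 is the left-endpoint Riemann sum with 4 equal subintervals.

41.625

Exact integral: ∫_2.5^5.5 v(s) ds = 291.
L_4 = 249.375.
Error = 291 − 249.375 = 41.625.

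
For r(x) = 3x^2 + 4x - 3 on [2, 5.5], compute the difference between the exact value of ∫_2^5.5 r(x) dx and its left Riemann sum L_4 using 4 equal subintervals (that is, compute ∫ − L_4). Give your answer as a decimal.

39.23828125

Exact integral: ∫_2^5.5 r(x) dx = 200.375.
L_4 = 161.13671875.
Error = 200.375 − 161.13671875 = 39.23828125.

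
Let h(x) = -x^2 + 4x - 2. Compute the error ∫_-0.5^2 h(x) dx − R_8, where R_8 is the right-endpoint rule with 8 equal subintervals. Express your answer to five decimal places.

-0.93587

Exact integral: ∫_-0.5^2 h(x) dx ≈ -0.2083333.
R_8 ≈ 0.7275391.
Error ≈ -0.2083333 − 0.7275391 ≈ -0.93587.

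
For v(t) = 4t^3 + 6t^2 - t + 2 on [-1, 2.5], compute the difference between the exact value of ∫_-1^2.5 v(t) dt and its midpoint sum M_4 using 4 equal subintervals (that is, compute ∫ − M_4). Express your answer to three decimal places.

Exact integral: ∫_-1^2.5 v(t) dt = 75.6875.
M_4 ≈ 72.33789.
Error ≈ 75.6875 − 72.33789 ≈ 3.350.

3.350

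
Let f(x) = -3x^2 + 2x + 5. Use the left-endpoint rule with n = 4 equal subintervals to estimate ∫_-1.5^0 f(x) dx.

-0.05859375

Δx = (0 − (-1.5))/4 = 0.375.
Left endpoints: -1.5, -1.125, -0.75, -0.375.
f(-1.5) = -4.75, f(-1.125) = -1.046875, f(-0.75) = 1.8125, f(-0.375) = 3.828125.
Sum = Δx · [f(-1.5) + f(-1.125) + f(-0.75) + f(-0.375)].
Sum = -0.05859375.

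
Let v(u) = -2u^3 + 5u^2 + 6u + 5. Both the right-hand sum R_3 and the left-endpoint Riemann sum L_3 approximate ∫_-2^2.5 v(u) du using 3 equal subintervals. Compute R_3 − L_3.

-13.5

R_3 = 56.25.
L_3 = 69.75.
R_3 − L_3 = -13.5.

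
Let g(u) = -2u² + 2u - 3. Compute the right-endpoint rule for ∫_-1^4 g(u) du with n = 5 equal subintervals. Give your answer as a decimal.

Δu = (4 − (-1))/5 = 1.
Right endpoints: 0, 1, 2, 3, 4.
g(0) = -3, g(1) = -3, g(2) = -7, g(3) = -15, g(4) = -27.
Sum = Δu · [g(0) + g(1) + g(2) + g(3) + g(4)].
Sum = -55.

-55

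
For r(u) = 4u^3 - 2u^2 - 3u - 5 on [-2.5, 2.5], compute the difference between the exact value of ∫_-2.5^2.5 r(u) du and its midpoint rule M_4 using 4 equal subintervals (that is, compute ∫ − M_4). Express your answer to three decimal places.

-1.302

Exact integral: ∫_-2.5^2.5 r(u) du ≈ -45.83333.
M_4 = -44.53125.
Error ≈ -45.83333 − (-44.53125) ≈ -1.302.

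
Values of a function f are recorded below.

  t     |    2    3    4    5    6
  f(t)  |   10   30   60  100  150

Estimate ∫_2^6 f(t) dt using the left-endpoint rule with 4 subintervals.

200

Δt = 1.
Sum = 1·[10 + 30 + 60 + 100] = 200.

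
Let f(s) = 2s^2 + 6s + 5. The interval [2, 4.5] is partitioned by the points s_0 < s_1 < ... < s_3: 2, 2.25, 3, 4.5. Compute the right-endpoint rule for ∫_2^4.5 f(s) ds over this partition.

146.65625

Subinterval widths: 0.25, 0.75, 1.5.
Right endpoints: 2.25, 3, 4.5.
f(2.25) = 28.625, f(3) = 41, f(4.5) = 72.5.
Sum = Σ Δs_i · f(s_i).
Sum = 146.65625.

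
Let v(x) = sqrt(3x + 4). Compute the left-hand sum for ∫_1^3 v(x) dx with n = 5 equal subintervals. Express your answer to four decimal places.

6.1065

Δx = (3 − 1)/5 = 0.4.
Left endpoints: 1, 1.4, 1.8, 2.2, 2.6.
v(1) ≈ 2.6458, v(1.4) ≈ 2.8636, v(1.8) ≈ 3.0659, v(2.2) ≈ 3.2558, v(2.6) ≈ 3.4351.
Sum = Δx · [v(1) + v(1.4) + v(1.8) + v(2.2) + v(2.6)].
Sum ≈ 6.1065.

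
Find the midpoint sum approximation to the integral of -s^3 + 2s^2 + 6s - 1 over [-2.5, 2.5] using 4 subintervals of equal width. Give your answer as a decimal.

14.53125

Δs = (2.5 − (-2.5))/4 = 1.25.
Midpoints: -1.875, -0.625, 0.625, 1.875.
f(-1.875) = 703/512, f(-0.625) = -1907/512, f(0.625) = 1683/512, f(1.875) = 5473/512.
Sum = Δs · [f(-1.875) + f(-0.625) + f(0.625) + f(1.875)].
Sum = 14.53125.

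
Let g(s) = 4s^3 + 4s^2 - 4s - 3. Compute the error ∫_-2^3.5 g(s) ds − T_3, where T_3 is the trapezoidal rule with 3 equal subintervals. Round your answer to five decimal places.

-40.05324

Exact integral: ∫_-2^3.5 g(s) ds ≈ 168.8958333.
T_3 ≈ 208.9490741.
Error ≈ 168.8958333 − 208.9490741 ≈ -40.05324.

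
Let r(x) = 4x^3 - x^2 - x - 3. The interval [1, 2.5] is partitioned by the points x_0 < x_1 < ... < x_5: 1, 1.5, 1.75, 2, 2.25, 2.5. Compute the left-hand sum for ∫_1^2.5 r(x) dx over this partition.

Subinterval widths: 0.5, 0.25, 0.25, 0.25, 0.25.
Left endpoints: 1, 1.5, 1.75, 2, 2.25.
r(1) = -1, r(1.5) = 6.75, r(1.75) = 13.625, r(2) = 23, r(2.25) = 35.25.
Sum = Σ Δx_i · r(x_i).
Sum = 19.15625.

19.15625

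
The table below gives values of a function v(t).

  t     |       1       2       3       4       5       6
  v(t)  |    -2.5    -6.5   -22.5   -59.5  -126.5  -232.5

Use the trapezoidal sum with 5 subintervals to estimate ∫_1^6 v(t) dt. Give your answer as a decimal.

Δt = 1.
T_5 = (1/2)·[(-2.5) + 2·(-6.5) + 2·(-22.5) + 2·(-59.5) + 2·(-126.5) + (-232.5)] = -332.5.

-332.5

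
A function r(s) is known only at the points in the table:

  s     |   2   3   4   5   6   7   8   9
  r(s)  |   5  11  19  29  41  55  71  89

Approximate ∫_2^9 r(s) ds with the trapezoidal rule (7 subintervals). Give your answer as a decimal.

Δs = 1.
T_7 = (1/2)·[5 + 2·11 + 2·19 + 2·29 + 2·41 + 2·55 + 2·71 + 89] = 273.

273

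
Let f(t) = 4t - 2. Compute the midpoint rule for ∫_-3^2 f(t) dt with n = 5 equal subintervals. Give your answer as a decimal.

-20

Δt = (2 − (-3))/5 = 1.
Midpoints: -2.5, -1.5, -0.5, 0.5, 1.5.
f(-2.5) = -12, f(-1.5) = -8, f(-0.5) = -4, f(0.5) = 0, f(1.5) = 4.
Sum = Δt · [f(-2.5) + f(-1.5) + f(-0.5) + f(0.5) + f(1.5)].
Sum = -20.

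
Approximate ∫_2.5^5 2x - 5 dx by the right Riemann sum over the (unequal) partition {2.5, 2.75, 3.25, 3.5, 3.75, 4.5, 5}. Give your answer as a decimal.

7.5

Subinterval widths: 0.25, 0.5, 0.25, 0.25, 0.75, 0.5.
Right endpoints: 2.75, 3.25, 3.5, 3.75, 4.5, 5.
f(2.75) = 0.5, f(3.25) = 1.5, f(3.5) = 2, f(3.75) = 2.5, f(4.5) = 4, f(5) = 5.
Sum = Σ Δx_i · f(x_i).
Sum = 7.5.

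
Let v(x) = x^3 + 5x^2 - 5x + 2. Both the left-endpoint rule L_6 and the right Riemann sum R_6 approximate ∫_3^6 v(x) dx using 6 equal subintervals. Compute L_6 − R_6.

-154.5

L_6 = 482.3125.
R_6 = 636.8125.
L_6 − R_6 = -154.5.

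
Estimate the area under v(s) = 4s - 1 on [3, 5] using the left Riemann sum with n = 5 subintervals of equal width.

Δs = (5 − 3)/5 = 0.4.
Left endpoints: 3, 3.4, 3.8, 4.2, 4.6.
v(3) = 11, v(3.4) = 12.6, v(3.8) = 14.2, v(4.2) = 15.8, v(4.6) = 17.4.
Sum = Δs · [v(3) + v(3.4) + v(3.8) + v(4.2) + v(4.6)].
Sum = 28.4.

28.4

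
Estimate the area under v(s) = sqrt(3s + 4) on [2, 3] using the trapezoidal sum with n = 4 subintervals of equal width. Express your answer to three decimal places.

3.388

Δs = (3 − 2)/4 = 0.25.
v(2) ≈ 3.162, v(2.25) ≈ 3.279, v(2.5) ≈ 3.391, v(2.75) ≈ 3.500, v(3) ≈ 3.606.
T_4 = (Δs/2)·[v(s_0) + 2v(s_1) + 2v(s_2) + 2v(s_3) + v(s_4)].
Sum ≈ 3.388.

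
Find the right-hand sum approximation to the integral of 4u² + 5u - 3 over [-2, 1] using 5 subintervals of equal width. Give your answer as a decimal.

Δu = (1 − (-2))/5 = 0.6.
Right endpoints: -1.4, -0.8, -0.2, 0.4, 1.
f(-1.4) = -2.16, f(-0.8) = -4.44, f(-0.2) = -3.84, f(0.4) = -0.36, f(1) = 6.
Sum = Δu · [f(-1.4) + f(-0.8) + f(-0.2) + f(0.4) + f(1)].
Sum = -2.88.

-2.88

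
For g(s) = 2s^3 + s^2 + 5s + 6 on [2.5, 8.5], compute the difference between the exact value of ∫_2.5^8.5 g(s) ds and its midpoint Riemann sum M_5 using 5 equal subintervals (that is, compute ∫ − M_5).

24.48

Exact integral: ∫_2.5^8.5 g(s) ds = 2991.
M_5 = 2966.52.
Error = 2991 − 2966.52 = 24.48.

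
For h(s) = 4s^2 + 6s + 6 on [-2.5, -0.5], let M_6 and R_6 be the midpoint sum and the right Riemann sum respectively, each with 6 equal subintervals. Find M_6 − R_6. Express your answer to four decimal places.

1.7778

M_6 ≈ 14.592593.
R_6 ≈ 12.814815.
M_6 − R_6 ≈ 1.7778.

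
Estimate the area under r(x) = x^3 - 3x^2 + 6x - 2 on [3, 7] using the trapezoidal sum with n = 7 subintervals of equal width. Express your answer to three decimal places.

378.612

Δx = (7 − 3)/7 = 4/7.
r(3) = 16, r(25/7) = 9164/343, r(29/7) = 14568/343, r(33/7) = 22084/343, r(37/7) = 32096/343, r(41/7) = 44988/343, r(45/7) = 61144/343, r(7) = 236.
T_7 = (Δx/2)·[r(x_0) + 2r(x_1) + ... + 2r(x_{6}) + r(x_7)].
Sum ≈ 378.612.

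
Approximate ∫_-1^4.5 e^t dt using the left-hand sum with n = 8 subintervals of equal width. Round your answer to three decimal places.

Δt = (4.5 − (-1))/8 = 0.6875.
Left endpoints: -1, -0.3125, 0.375, 1.0625, 1.75, 2.4375, 3.125, 3.8125.
f(-1) ≈ 0.368, f(-0.3125) ≈ 0.732, f(0.375) ≈ 1.455, f(1.0625) ≈ 2.894, f(1.75) ≈ 5.755, f(2.4375) ≈ 11.444, f(3.125) ≈ 22.760, f(3.8125) ≈ 45.263.
Sum = Δt · [f(-1) + f(-0.3125) + f(0.375) + ...].
Sum ≈ 62.336.

62.336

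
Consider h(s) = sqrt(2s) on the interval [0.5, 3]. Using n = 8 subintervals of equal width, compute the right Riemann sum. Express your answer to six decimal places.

4.787350

Δs = (3 − 0.5)/8 = 0.3125.
Right endpoints: 0.8125, 1.125, 1.4375, 1.75, 2.0625, 2.375, 2.6875, 3.
h(0.8125) ≈ 1.274755, h(1.125) ≈ 1.500000, h(1.4375) ≈ 1.695582, h(1.75) ≈ 1.870829, h(2.0625) ≈ 2.031010, h(2.375) ≈ 2.179449, h(2.6875) ≈ 2.318405, h(3) ≈ 2.449490.
Sum = Δs · [h(0.8125) + h(1.125) + h(1.4375) + ...].
Sum ≈ 4.787350.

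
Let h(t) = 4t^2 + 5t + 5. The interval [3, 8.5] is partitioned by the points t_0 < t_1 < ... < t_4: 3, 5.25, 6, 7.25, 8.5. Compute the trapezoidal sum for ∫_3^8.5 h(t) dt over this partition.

Subinterval widths: 2.25, 0.75, 1.25, 1.25.
h(3) = 56, h(5.25) = 141.5, h(6) = 179, h(7.25) = 251.5, h(8.5) = 336.5.
On each subinterval the trapezoid contributes (Δt_i/2)·[h(t_{i-1}) + h(t_i)].
Sum = 978.9375.

978.9375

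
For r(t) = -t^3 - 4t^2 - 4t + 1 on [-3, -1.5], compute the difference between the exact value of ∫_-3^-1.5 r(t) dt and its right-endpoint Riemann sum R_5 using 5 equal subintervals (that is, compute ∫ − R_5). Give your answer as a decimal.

Exact integral: ∫_-3^-1.5 r(t) dt = 2.484375.
R_5 = 2.1525.
Error = 2.484375 − 2.1525 = 0.331875.

0.331875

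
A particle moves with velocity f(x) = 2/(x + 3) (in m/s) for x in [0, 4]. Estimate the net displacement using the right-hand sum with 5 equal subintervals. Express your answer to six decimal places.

Δx = (4 − 0)/5 = 0.8.
Right endpoints: 0.8, 1.6, 2.4, 3.2, 4.
f(0.8) = 10/19, f(1.6) = 10/23, f(2.4) = 10/27, f(3.2) = 10/31, f(4) = 2/7.
Sum = Δx · [f(0.8) + f(1.6) + f(2.4) + f(3.2) + f(4)].
Sum ≈ 1.551811.

1.551811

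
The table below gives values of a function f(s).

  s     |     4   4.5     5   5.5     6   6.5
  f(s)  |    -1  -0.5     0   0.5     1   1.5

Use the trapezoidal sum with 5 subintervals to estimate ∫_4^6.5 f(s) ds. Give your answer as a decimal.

0.625

Δs = 0.5.
T_5 = (0.5/2)·[(-1) + 2·(-0.5) + 2·0 + 2·0.5 + 2·1 + 1.5] = 0.625.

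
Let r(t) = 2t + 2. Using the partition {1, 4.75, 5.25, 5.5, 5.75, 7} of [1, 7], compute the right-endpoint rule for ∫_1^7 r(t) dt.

Subinterval widths: 3.75, 0.5, 0.25, 0.25, 1.25.
Right endpoints: 4.75, 5.25, 5.5, 5.75, 7.
r(4.75) = 11.5, r(5.25) = 12.5, r(5.5) = 13, r(5.75) = 13.5, r(7) = 16.
Sum = Σ Δt_i · r(t_i).
Sum = 76.

76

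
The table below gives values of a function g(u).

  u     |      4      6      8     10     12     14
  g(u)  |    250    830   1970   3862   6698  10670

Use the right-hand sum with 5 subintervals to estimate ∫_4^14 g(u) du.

Δu = 2.
Sum = 2·[830 + 1970 + 3862 + 6698 + 10670] = 48060.

48060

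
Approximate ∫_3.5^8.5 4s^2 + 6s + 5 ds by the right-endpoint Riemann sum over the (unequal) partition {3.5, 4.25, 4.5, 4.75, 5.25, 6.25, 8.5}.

Subinterval widths: 0.75, 0.25, 0.25, 0.5, 1, 2.25.
Right endpoints: 4.25, 4.5, 4.75, 5.25, 6.25, 8.5.
f(4.25) = 102.75, f(4.5) = 113, f(4.75) = 123.75, f(5.25) = 146.75, f(6.25) = 198.75, f(8.5) = 345.
Sum = Σ Δs_i · f(s_i).
Sum = 1184.625.

1184.625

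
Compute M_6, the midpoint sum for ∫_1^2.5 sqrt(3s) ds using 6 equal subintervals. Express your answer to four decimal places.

3.4105

Δs = (2.5 − 1)/6 = 0.25.
Midpoints: 1.125, 1.375, 1.625, 1.875, 2.125, 2.375.
f(1.125) ≈ 1.8371, f(1.375) ≈ 2.0310, f(1.625) ≈ 2.2079, f(1.875) ≈ 2.3717, f(2.125) ≈ 2.5249, f(2.375) ≈ 2.6693.
Sum = Δs · [f(1.125) + f(1.375) + f(1.625) + ...].
Sum ≈ 3.4105.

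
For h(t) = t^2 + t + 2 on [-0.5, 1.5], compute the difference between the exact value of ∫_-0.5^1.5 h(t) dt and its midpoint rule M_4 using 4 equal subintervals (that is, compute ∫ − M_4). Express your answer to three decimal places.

0.042

Exact integral: ∫_-0.5^1.5 h(t) dt ≈ 6.16667.
M_4 = 6.125.
Error ≈ 6.16667 − 6.125 ≈ 0.042.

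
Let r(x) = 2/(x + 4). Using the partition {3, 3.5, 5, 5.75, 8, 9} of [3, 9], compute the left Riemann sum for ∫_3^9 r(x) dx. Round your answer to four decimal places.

Subinterval widths: 0.5, 1.5, 0.75, 2.25, 1.
Left endpoints: 3, 3.5, 5, 5.75, 8.
r(3) = 2/7, r(3.5) = 4/15, r(5) = 2/9, r(5.75) = 8/39, r(8) = 1/6.
Sum = Σ Δx_i · r(x_i).
Sum ≈ 1.3377.

1.3377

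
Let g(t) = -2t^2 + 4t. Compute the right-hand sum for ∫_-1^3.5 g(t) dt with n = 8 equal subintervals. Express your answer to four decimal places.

Δt = (3.5 − (-1))/8 = 0.5625.
Right endpoints: -0.4375, 0.125, 0.6875, 1.25, 1.8125, 2.375, 2.9375, 3.5.
g(-0.4375) = -2.1328125, g(0.125) = 0.46875, g(0.6875) = 1.8046875, g(1.25) = 1.875, g(1.8125) = 0.6796875, g(2.375) = -1.78125, g(2.9375) = -5.5078125, g(3.5) = -10.5.
Sum = Δt · [g(-0.4375) + g(0.125) + g(0.6875) + ...].
Sum ≈ -8.4902.

-8.4902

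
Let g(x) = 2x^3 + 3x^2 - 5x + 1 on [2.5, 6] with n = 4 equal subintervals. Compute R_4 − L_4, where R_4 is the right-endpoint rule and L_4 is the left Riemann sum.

413.4375

R_4 ≈ 977.41601562.
L_4 ≈ 563.97851562.
R_4 − L_4 = 413.4375.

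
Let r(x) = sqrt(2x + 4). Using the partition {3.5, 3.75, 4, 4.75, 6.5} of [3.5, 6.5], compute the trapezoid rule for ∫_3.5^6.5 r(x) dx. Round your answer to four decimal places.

Subinterval widths: 0.25, 0.25, 0.75, 1.75.
r(3.5) ≈ 3.3166, r(3.75) ≈ 3.3912, r(4) ≈ 3.4641, r(4.75) ≈ 3.6742, r(6.5) ≈ 4.1231.
On each subinterval the trapezoid contributes (Δx_i/2)·[r(x_{i-1}) + r(x_i)].
Sum ≈ 11.1949.

11.1949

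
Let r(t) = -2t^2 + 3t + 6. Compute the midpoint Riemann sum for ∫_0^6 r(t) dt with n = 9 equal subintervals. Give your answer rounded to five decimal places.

-53.55556

Δt = (6 − 0)/9 = 2/3.
Midpoints: 1/3, 1, 5/3, 7/3, 3, 11/3, 13/3, 5, 17/3.
r(1/3) = 61/9, r(1) = 7, r(5/3) = 49/9, r(7/3) = 19/9, r(3) = -3, r(11/3) = -89/9, r(13/3) = -167/9, r(5) = -29, r(17/3) = -371/9.
Sum = Δt · [r(1/3) + r(1) + r(5/3) + ...].
Sum ≈ -53.55556.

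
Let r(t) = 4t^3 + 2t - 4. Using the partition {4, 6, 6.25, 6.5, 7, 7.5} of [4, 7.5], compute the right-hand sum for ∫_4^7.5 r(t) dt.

3807.390625

Subinterval widths: 2, 0.25, 0.25, 0.5, 0.5.
Right endpoints: 6, 6.25, 6.5, 7, 7.5.
r(6) = 872, r(6.25) = 985.0625, r(6.5) = 1107.5, r(7) = 1382, r(7.5) = 1698.5.
Sum = Σ Δt_i · r(t_i).
Sum = 3807.390625.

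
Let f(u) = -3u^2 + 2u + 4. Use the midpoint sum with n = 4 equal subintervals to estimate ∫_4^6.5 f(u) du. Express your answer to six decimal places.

-174.130859

Δu = (6.5 − 4)/4 = 0.625.
Midpoints: 4.3125, 4.9375, 5.5625, 6.1875.
f(4.3125) = -43.16796875, f(4.9375) = -59.26171875, f(5.5625) = -77.69921875, f(6.1875) = -98.48046875.
Sum = Δu · [f(4.3125) + f(4.9375) + f(5.5625) + f(6.1875)].
Sum ≈ -174.130859.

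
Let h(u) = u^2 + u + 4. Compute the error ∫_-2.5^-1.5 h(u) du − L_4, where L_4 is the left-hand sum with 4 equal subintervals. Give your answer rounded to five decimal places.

Exact integral: ∫_-2.5^-1.5 h(u) du ≈ 6.0833333.
L_4 = 6.46875.
Error ≈ 6.0833333 − 6.46875 ≈ -0.38542.

-0.38542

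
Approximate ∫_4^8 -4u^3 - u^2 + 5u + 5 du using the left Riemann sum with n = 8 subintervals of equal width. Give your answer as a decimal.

-3406.5

Δu = (8 − 4)/8 = 0.5.
Left endpoints: 4, 4.5, 5, 5.5, 6, 6.5, 7, 7.5.
f(4) = -247, f(4.5) = -357.25, f(5) = -495, f(5.5) = -663.25, f(6) = -865, f(6.5) = -1103.25, f(7) = -1381, f(7.5) = -1701.25.
Sum = Δu · [f(4) + f(4.5) + f(5) + ...].
Sum = -3406.5.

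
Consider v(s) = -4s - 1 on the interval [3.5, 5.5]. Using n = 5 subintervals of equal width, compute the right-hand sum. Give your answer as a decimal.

Δs = (5.5 − 3.5)/5 = 0.4.
Right endpoints: 3.9, 4.3, 4.7, 5.1, 5.5.
v(3.9) = -16.6, v(4.3) = -18.2, v(4.7) = -19.8, v(5.1) = -21.4, v(5.5) = -23.
Sum = Δs · [v(3.9) + v(4.3) + v(4.7) + v(5.1) + v(5.5)].
Sum = -39.6.

-39.6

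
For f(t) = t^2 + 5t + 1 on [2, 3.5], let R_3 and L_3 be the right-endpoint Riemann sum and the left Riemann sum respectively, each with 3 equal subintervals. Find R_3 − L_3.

R_3 = 37.75.
L_3 = 29.875.
R_3 − L_3 = 7.875.

7.875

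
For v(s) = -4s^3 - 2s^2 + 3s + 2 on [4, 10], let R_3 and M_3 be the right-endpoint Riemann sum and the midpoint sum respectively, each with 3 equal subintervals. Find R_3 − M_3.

-4410

R_3 = -14468.
M_3 = -10058.
R_3 − M_3 = -4410.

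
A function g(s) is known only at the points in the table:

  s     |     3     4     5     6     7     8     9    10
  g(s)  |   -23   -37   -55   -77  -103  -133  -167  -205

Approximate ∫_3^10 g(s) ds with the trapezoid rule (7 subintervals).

Δs = 1.
T_7 = (1/2)·[(-23) + 2·(-37) + 2·(-55) + 2·(-77) + 2·(-103) + 2·(-133) + 2·(-167) + (-205)] = -686.

-686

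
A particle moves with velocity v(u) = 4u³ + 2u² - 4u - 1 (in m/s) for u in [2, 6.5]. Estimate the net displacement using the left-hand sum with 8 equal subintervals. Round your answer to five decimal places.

1561.98340

Δu = (6.5 − 2)/8 = 0.5625.
Left endpoints: 2, 2.5625, 3.125, 3.6875, 4.25, 4.8125, 5.375, 5.9375.
v(2) = 31, v(2.5625) = 70849/1024, v(3.125) = 128.1015625, v(3.6875) = 217099/1024, v(4.25) = 325.1875, v(4.8125) = 483229/1024, v(5.375) = 656.4296875, v(5.9375) = 904231/1024.
Sum = Δu · [v(2) + v(2.5625) + v(3.125) + ...].
Sum ≈ 1561.98340.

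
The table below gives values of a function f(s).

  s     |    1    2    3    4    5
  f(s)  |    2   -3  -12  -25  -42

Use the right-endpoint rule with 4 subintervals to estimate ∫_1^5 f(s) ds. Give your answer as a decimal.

Δs = 1.
Sum = 1·[(-3) + (-12) + (-25) + (-42)] = -82.

-82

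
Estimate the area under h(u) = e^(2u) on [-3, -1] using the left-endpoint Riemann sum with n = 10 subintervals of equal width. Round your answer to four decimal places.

0.0540

Δu = (-1 − (-3))/10 = 0.2.
Left endpoints: -3, -2.8, -2.6, -2.4, -2.2, -2, -1.8, -1.6, -1.4, -1.2.
h(-3) ≈ 0.0025, h(-2.8) ≈ 0.0037, h(-2.6) ≈ 0.0055, h(-2.4) ≈ 0.0082, h(-2.2) ≈ 0.0123, h(-2) ≈ 0.0183, h(-1.8) ≈ 0.0273, h(-1.6) ≈ 0.0408, h(-1.4) ≈ 0.0608, h(-1.2) ≈ 0.0907.
Sum = Δu · [h(-3) + h(-2.8) + h(-2.6) + ...].
Sum ≈ 0.0540.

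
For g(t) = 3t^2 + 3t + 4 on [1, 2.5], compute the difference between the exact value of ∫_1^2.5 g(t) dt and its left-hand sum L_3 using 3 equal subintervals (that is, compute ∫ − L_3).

4.875

Exact integral: ∫_1^2.5 g(t) dt = 28.5.
L_3 = 23.625.
Error = 28.5 − 23.625 = 4.875.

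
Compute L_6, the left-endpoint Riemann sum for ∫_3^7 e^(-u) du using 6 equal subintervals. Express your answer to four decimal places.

0.0670

Δu = (7 − 3)/6 = 2/3.
Left endpoints: 3, 11/3, 13/3, 5, 17/3, 19/3.
f(3) ≈ 0.0498, f(11/3) ≈ 0.0256, f(13/3) ≈ 0.0131, f(5) ≈ 0.0067, f(17/3) ≈ 0.0035, f(19/3) ≈ 0.0018.
Sum = Δu · [f(3) + f(11/3) + f(13/3) + ...].
Sum ≈ 0.0670.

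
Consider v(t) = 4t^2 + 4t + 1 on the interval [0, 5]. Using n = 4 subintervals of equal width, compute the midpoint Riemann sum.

219.0625

Δt = (5 − 0)/4 = 1.25.
Midpoints: 0.625, 1.875, 3.125, 4.375.
v(0.625) = 5.0625, v(1.875) = 22.5625, v(3.125) = 52.5625, v(4.375) = 95.0625.
Sum = Δt · [v(0.625) + v(1.875) + v(3.125) + v(4.375)].
Sum = 219.0625.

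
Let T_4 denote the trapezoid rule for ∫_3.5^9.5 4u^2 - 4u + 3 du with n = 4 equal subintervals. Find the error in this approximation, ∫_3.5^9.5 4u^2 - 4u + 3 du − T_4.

-9

Exact integral: ∫_3.5^9.5 f(u) du = 948.
T_4 = 957.
Error = 948 − 957 = -9.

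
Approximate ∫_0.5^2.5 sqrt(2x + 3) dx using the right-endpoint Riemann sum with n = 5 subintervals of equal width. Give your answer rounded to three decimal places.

Δx = (2.5 − 0.5)/5 = 0.4.
Right endpoints: 0.9, 1.3, 1.7, 2.1, 2.5.
f(0.9) ≈ 2.191, f(1.3) ≈ 2.366, f(1.7) ≈ 2.530, f(2.1) ≈ 2.683, f(2.5) ≈ 2.828.
Sum = Δx · [f(0.9) + f(1.3) + f(1.7) + f(2.1) + f(2.5)].
Sum ≈ 5.040.

5.040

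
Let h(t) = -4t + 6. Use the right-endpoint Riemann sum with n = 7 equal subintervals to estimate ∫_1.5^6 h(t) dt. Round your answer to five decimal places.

-46.28571

Δt = (6 − 1.5)/7 = 9/14.
Right endpoints: 15/7, 39/14, 24/7, 57/14, 33/7, 75/14, 6.
h(15/7) = -18/7, h(39/14) = -36/7, h(24/7) = -54/7, h(57/14) = -72/7, h(33/7) = -90/7, h(75/14) = -108/7, h(6) = -18.
Sum = Δt · [h(15/7) + h(39/14) + h(24/7) + ...].
Sum ≈ -46.28571.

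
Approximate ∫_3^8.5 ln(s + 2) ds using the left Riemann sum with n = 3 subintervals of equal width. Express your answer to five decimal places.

10.43301

Δs = (8.5 − 3)/3 = 11/6.
Left endpoints: 3, 29/6, 20/3.
f(3) ≈ 1.60944, f(29/6) ≈ 1.92181, f(20/3) ≈ 2.15948.
Sum = Δs · [f(3) + f(29/6) + f(20/3)].
Sum ≈ 10.43301.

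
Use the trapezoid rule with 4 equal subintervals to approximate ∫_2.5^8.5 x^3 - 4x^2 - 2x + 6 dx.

495.375

Δx = (8.5 − 2.5)/4 = 1.5.
f(2.5) = -8.375, f(4) = -2, f(5.5) = 40.375, f(7) = 139, f(8.5) = 314.125.
T_4 = (Δx/2)·[f(x_0) + 2f(x_1) + 2f(x_2) + 2f(x_3) + f(x_4)].
Sum = 495.375.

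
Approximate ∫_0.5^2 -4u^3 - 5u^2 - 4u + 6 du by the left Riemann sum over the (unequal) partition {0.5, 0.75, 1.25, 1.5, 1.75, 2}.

-19.46875

Subinterval widths: 0.25, 0.5, 0.25, 0.25, 0.25.
Left endpoints: 0.5, 0.75, 1.25, 1.5, 1.75.
f(0.5) = 2.25, f(0.75) = -1.5, f(1.25) = -14.625, f(1.5) = -24.75, f(1.75) = -37.75.
Sum = Σ Δu_i · f(u_i).
Sum = -19.46875.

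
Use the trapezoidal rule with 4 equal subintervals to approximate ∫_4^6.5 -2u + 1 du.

Δu = (6.5 − 4)/4 = 0.625.
f(4) = -7, f(4.625) = -8.25, f(5.25) = -9.5, f(5.875) = -10.75, f(6.5) = -12.
T_4 = (Δu/2)·[f(u_0) + 2f(u_1) + 2f(u_2) + 2f(u_3) + f(u_4)].
Sum = -23.75.

-23.75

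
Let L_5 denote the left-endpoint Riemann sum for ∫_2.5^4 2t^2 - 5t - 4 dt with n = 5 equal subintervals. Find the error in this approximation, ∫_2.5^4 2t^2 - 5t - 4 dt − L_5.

Exact integral: ∫_2.5^4 f(t) dt = 1.875.
L_5 = 0.12.
Error = 1.875 − 0.12 = 1.755.

1.755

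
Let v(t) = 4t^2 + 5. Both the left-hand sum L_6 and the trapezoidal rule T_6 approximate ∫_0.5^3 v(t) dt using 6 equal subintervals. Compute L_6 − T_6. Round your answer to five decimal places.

L_6 ≈ 41.3310185.
T_6 ≈ 48.6226852.
L_6 − T_6 ≈ -7.29167.

-7.29167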